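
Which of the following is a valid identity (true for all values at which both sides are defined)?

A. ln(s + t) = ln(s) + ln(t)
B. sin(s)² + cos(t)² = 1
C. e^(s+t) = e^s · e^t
A: fails at (2, 7) — LHS = ln(9) ≈ 2.197, RHS = ln(2) + ln(7) ≈ 2.639.
B: fails at (3, 5) — LHS = sin(3)² + cos(5)² ≈ 0.1004, RHS = 1.
C: holds — e.g. at (2, 4), both sides equal e^6 ≈ 403.4.

Answer: C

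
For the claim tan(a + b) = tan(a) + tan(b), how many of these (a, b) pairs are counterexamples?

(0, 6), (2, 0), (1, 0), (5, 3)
Testing each pair:
(0, 6): LHS = tan(6) ≈ -0.291, RHS = tan(6) ≈ -0.291 → satisfies claim
(2, 0): LHS = tan(2) ≈ -2.185, RHS = tan(2) ≈ -2.185 → satisfies claim
(1, 0): LHS = tan(1) ≈ 1.557, RHS = tan(1) ≈ 1.557 → satisfies claim
(5, 3): LHS = tan(8) ≈ -6.8, RHS = tan(5) + tan(3) ≈ -3.523 → counterexample

That makes 1 counterexample.

Answer: 1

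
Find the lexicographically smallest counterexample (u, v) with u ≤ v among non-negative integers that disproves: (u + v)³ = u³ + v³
(u, v) = (1, 1)

At (0, 2): both sides equal 8, so it holds there.

Substituting (1, 1) into the claim:
LHS = (1 + 1)³ = 8
RHS = 1³ + 1³ = 2

Since LHS ≠ RHS, this pair disproves the claim, and no lexicographically smaller pair (u ≤ v, non-negative integers) does.

For instance (5, 5) is also a counterexample (LHS = 1000, RHS = 250), but it's lexicographically larger.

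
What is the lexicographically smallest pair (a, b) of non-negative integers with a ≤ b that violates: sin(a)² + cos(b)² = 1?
Substituting (0, 1) into the claim:
LHS = sin(0)² + cos(1)² = cos(1)² ≈ 0.2919
RHS = 1

Since LHS ≠ RHS, this pair disproves the claim, and no lexicographically smaller pair (a ≤ b, non-negative integers) does.

For instance (3, 4) is also a counterexample (LHS = sin(3)² + cos(4)² ≈ 0.4472, RHS = 1), but it's lexicographically larger.

Answer: (a, b) = (0, 1)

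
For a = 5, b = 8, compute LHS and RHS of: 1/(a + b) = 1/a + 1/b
LHS = 1/(5 + 8) = 1/13
RHS = 1/5 + 1/8 = 13/40

LHS ≠ RHS, so the equation does not hold here.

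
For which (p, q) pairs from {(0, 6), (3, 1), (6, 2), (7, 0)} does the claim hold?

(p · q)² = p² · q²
Testing each pair:
(0, 6): LHS = 0, RHS = 0 → holds
(3, 1): LHS = 9, RHS = 9 → holds
(6, 2): LHS = 144, RHS = 144 → holds
(7, 0): LHS = 0, RHS = 0 → holds

Every pair satisfies the claim.

Answer: All pairs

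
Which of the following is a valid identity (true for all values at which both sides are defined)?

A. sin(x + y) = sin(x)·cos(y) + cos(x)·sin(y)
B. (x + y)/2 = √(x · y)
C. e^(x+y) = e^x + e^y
A: holds — e.g. at (4, 5), both sides equal sin(9) ≈ 0.4121.
B: fails at (2, 3) — LHS = 5/2, RHS = √(6) ≈ 2.449.
C: fails at (4, 5) — LHS = e^9 ≈ 8103, RHS = e^4 + e^5 ≈ 203.

Answer: A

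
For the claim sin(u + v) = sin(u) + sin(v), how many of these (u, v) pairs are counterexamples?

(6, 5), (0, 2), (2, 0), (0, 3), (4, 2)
Testing each pair:
(6, 5): LHS = sin(11) ≈ -1, RHS = sin(5) + sin(6) ≈ -1.238 → counterexample
(0, 2): LHS = sin(2) ≈ 0.9093, RHS = sin(2) ≈ 0.9093 → satisfies claim
(2, 0): LHS = sin(2) ≈ 0.9093, RHS = sin(2) ≈ 0.9093 → satisfies claim
(0, 3): LHS = sin(3) ≈ 0.1411, RHS = sin(3) ≈ 0.1411 → satisfies claim
(4, 2): LHS = sin(6) ≈ -0.2794, RHS = sin(4) + sin(2) ≈ 0.1525 → counterexample

That makes 2 counterexamples.

Answer: 2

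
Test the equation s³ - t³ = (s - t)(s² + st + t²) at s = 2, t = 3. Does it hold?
Substituting s = 2, t = 3:

LHS = 2³ - 3³ = -19
RHS = (2 - 3)(2² + 2·3 + 3²) = -19

LHS = RHS, so the equation holds at this point.

Answer: Holds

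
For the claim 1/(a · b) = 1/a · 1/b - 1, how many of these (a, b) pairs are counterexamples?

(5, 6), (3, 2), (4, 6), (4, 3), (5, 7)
5

Testing each pair:
(5, 6): LHS = 1/30, RHS = -29/30 → counterexample
(3, 2): LHS = 1/6, RHS = -5/6 → counterexample
(4, 6): LHS = 1/24, RHS = -23/24 → counterexample
(4, 3): LHS = 1/12, RHS = -11/12 → counterexample
(5, 7): LHS = 1/35, RHS = -34/35 → counterexample

That makes 5 counterexamples.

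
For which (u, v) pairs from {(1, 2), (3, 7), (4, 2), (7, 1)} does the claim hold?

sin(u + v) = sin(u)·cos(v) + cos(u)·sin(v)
All pairs

Testing each pair:
(1, 2): LHS = sin(3) ≈ 0.1411, RHS = sin(1)·cos(2) + sin(2)·cos(1) ≈ 0.1411 → holds
(3, 7): LHS = sin(10) ≈ -0.544, RHS = sin(7)·cos(3) + sin(3)·cos(7) ≈ -0.544 → holds
(4, 2): LHS = sin(6) ≈ -0.2794, RHS = sin(2)·cos(4) + sin(4)·cos(2) ≈ -0.2794 → holds
(7, 1): LHS = sin(8) ≈ 0.9894, RHS = sin(7)·cos(1) + sin(1)·cos(7) ≈ 0.9894 → holds

Every pair satisfies the claim.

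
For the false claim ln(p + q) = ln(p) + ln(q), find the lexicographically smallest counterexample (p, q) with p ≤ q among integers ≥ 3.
Substituting (3, 3) into the claim:
LHS = ln(3 + 3) = ln(6) ≈ 1.792
RHS = ln(3) + ln(3) = 2·ln(3) ≈ 2.197

Since LHS ≠ RHS, this pair disproves the claim, and no lexicographically smaller pair (p ≤ q, integers ≥ 3) does.

For instance (3, 5) is also a counterexample (LHS = ln(8) ≈ 2.079, RHS = ln(3) + ln(5) ≈ 2.708), but it's lexicographically larger.

Answer: (p, q) = (3, 3)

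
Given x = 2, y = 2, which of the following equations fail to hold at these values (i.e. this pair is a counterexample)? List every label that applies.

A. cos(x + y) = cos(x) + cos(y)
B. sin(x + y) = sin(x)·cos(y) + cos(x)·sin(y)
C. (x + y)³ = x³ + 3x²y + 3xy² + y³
Evaluating each claim at the given values:
A. LHS = cos(4) ≈ -0.6536, RHS = 2·cos(2) ≈ -0.8323 → fails here (LHS ≠ RHS)
B. LHS = sin(4) ≈ -0.7568, RHS = 2·sin(2)·cos(2) ≈ -0.7568 → holds here (LHS = RHS)
C. LHS = 64, RHS = 64 → holds here (LHS = RHS)

Answer: A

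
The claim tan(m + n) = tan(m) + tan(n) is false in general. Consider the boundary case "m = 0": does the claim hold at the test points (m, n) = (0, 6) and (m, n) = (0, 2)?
At (0, 6): LHS = tan(6) ≈ -0.291, RHS = tan(6) ≈ -0.291 → equal
At (0, 2): LHS = tan(2) ≈ -2.185, RHS = tan(2) ≈ -2.185 → equal

So the claim does hold at both of these boundary points, even though it is not an identity.

Answer: Yes, holds at both test points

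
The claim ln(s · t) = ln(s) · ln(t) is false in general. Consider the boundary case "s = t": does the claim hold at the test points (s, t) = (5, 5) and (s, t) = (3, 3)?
At (5, 5): LHS = ln(25) ≈ 3.219 ≠ RHS = ln(5)² ≈ 2.59
At (3, 3): LHS = ln(9) ≈ 2.197 ≠ RHS = ln(3)² ≈ 1.207

Answer: No, fails at both test points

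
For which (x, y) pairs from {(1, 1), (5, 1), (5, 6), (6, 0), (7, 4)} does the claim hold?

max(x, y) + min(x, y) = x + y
All pairs

Testing each pair:
(1, 1): LHS = 2, RHS = 2 → holds
(5, 1): LHS = 6, RHS = 6 → holds
(5, 6): LHS = 11, RHS = 11 → holds
(6, 0): LHS = 6, RHS = 6 → holds
(7, 4): LHS = 11, RHS = 11 → holds

Every pair satisfies the claim.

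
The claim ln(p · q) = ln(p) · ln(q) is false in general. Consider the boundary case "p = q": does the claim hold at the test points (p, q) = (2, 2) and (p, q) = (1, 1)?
Only at (1, 1)

At (2, 2): LHS = ln(4) ≈ 1.386 ≠ RHS = ln(2)² ≈ 0.4805
At (1, 1): LHS = 0, RHS = 0 → equal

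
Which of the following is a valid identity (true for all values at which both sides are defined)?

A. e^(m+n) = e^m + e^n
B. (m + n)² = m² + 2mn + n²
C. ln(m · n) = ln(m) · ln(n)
A: fails at (3, 3) — LHS = e^6 ≈ 403.4, RHS = 2·e^3 ≈ 40.17.
B: holds — e.g. at (2, 7), both sides equal 81.
C: fails at (1, 5) — LHS = ln(5) ≈ 1.609, RHS = 0.

Answer: B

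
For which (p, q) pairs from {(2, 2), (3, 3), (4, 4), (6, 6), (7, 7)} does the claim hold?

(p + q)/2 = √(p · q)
Testing each pair:
(2, 2): LHS = 2, RHS = 2 → holds
(3, 3): LHS = 3, RHS = 3 → holds
(4, 4): LHS = 4, RHS = 4 → holds
(6, 6): LHS = 6, RHS = 6 → holds
(7, 7): LHS = 7, RHS = 7 → holds

Every pair satisfies the claim.

Answer: All pairs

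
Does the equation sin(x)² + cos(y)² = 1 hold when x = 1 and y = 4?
Fails

Substituting x = 1, y = 4:

LHS = sin(1)² + cos(4)² ≈ 1.135
RHS = 1

LHS ≠ RHS, so the equation does not hold at this point.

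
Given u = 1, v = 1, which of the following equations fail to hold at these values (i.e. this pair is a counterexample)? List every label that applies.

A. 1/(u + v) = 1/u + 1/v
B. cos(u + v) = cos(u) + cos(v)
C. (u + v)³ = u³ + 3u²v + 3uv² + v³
A, B

Evaluating each claim at the given values:
A. LHS = 1/2, RHS = 2 → fails here (LHS ≠ RHS)
B. LHS = cos(2) ≈ -0.4161, RHS = 2·cos(1) ≈ 1.081 → fails here (LHS ≠ RHS)
C. LHS = 8, RHS = 8 → holds here (LHS = RHS)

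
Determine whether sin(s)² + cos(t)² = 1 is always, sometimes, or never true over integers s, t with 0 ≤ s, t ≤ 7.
Sometimes true

It holds at (s, t) = (3, 3) (both sides equal 1), but fails at (s, t) = (6, 2) (LHS = sin(6)² + cos(2)² ≈ 0.2513, RHS = 1).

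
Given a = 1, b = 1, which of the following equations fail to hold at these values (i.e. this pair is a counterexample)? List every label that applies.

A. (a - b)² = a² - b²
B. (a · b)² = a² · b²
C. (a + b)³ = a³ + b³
Evaluating each claim at the given values:
A. LHS = 0, RHS = 0 → holds here (LHS = RHS)
B. LHS = 1, RHS = 1 → holds here (LHS = RHS)
C. LHS = 8, RHS = 2 → fails here (LHS ≠ RHS)

Answer: C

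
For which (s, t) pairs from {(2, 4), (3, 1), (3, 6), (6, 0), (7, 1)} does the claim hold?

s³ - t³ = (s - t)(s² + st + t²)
All pairs

Testing each pair:
(2, 4): LHS = -56, RHS = -56 → holds
(3, 1): LHS = 26, RHS = 26 → holds
(3, 6): LHS = -189, RHS = -189 → holds
(6, 0): LHS = 216, RHS = 216 → holds
(7, 1): LHS = 342, RHS = 342 → holds

Every pair satisfies the claim.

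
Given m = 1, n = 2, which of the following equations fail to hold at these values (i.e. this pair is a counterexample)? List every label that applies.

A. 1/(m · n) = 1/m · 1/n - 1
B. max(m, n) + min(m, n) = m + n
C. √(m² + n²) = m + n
Evaluating each claim at the given values:
A. LHS = 1/2, RHS = -1/2 → fails here (LHS ≠ RHS)
B. LHS = 3, RHS = 3 → holds here (LHS = RHS)
C. LHS = √(5) ≈ 2.236, RHS = 3 → fails here (LHS ≠ RHS)

Answer: A, C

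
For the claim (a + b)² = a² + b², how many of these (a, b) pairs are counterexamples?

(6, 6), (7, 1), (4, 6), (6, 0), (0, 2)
Testing each pair:
(6, 6): LHS = 144, RHS = 72 → counterexample
(7, 1): LHS = 64, RHS = 50 → counterexample
(4, 6): LHS = 100, RHS = 52 → counterexample
(6, 0): LHS = 36, RHS = 36 → satisfies claim
(0, 2): LHS = 4, RHS = 4 → satisfies claim

That makes 3 counterexamples.

Answer: 3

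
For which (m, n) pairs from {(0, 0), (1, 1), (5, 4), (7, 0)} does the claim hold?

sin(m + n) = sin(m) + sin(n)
Testing each pair:
(0, 0): LHS = 0, RHS = 0 → holds
(1, 1): LHS = sin(2) ≈ 0.9093, RHS = 2·sin(1) ≈ 1.683 → fails
(5, 4): LHS = sin(9) ≈ 0.4121, RHS = sin(5) + sin(4) ≈ -1.716 → fails
(7, 0): LHS = sin(7) ≈ 0.657, RHS = sin(7) ≈ 0.657 → holds

2 of 4 pairs satisfy the claim.

Answer: (0, 0), (7, 0)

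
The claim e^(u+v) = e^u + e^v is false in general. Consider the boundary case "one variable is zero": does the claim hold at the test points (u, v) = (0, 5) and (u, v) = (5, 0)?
At (0, 5): LHS = e^5 ≈ 148.4 ≠ RHS = 1 + e^5 ≈ 149.4
At (5, 0): LHS = e^5 ≈ 148.4 ≠ RHS = 1 + e^5 ≈ 149.4

Answer: No, fails at both test points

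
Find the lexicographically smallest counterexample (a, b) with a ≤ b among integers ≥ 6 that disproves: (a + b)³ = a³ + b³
(a, b) = (6, 6)

Substituting (6, 6) into the claim:
LHS = (6 + 6)³ = 1728
RHS = 6³ + 6³ = 432

Since LHS ≠ RHS, this pair disproves the claim, and no lexicographically smaller pair (a ≤ b, integers ≥ 6) does.

For instance (6, 8) is also a counterexample (LHS = 2744, RHS = 728), but it's lexicographically larger.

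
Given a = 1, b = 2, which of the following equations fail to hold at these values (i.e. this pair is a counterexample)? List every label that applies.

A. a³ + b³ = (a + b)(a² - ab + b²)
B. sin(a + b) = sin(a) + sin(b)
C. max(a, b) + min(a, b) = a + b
Evaluating each claim at the given values:
A. LHS = 9, RHS = 9 → holds here (LHS = RHS)
B. LHS = sin(3) ≈ 0.1411, RHS = sin(1) + sin(2) ≈ 1.751 → fails here (LHS ≠ RHS)
C. LHS = 3, RHS = 3 → holds here (LHS = RHS)

Answer: B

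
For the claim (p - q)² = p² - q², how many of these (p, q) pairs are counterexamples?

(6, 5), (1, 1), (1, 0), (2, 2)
Testing each pair:
(6, 5): LHS = 1, RHS = 11 → counterexample
(1, 1): LHS = 0, RHS = 0 → satisfies claim
(1, 0): LHS = 1, RHS = 1 → satisfies claim
(2, 2): LHS = 0, RHS = 0 → satisfies claim

That makes 1 counterexample.

Answer: 1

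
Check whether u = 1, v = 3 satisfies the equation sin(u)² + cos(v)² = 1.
Substituting u = 1, v = 3:

LHS = sin(1)² + cos(3)² ≈ 1.688
RHS = 1

LHS ≠ RHS, so the equation does not hold at this point.

Answer: Fails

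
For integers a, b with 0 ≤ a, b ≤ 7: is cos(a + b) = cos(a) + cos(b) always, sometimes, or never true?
Never true

The claim fails for every pair in the range. For instance at (a, b) = (0, 7): LHS = cos(7) ≈ 0.7539, RHS = cos(7) + 1 ≈ 1.754.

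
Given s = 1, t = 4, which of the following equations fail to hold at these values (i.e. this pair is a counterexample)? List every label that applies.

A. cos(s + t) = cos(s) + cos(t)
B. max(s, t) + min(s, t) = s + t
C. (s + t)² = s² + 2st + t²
Evaluating each claim at the given values:
A. LHS = cos(5) ≈ 0.2837, RHS = cos(4) + cos(1) ≈ -0.1133 → fails here (LHS ≠ RHS)
B. LHS = 5, RHS = 5 → holds here (LHS = RHS)
C. LHS = 25, RHS = 25 → holds here (LHS = RHS)

Answer: A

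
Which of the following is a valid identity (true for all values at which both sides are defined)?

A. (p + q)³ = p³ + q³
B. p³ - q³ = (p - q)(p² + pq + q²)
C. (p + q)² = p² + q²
B

A: fails at (2, 7) — LHS = 729, RHS = 351.
B: holds — e.g. at (1, 5), both sides equal -124.
C: fails at (6, 7) — LHS = 169, RHS = 85.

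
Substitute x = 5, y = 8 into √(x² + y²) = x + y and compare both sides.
LHS = √(5² + 8²) = √(89) ≈ 9.434
RHS = 5 + 8 = 13

LHS ≠ RHS (they differ by about 3.566), so the equation does not hold here.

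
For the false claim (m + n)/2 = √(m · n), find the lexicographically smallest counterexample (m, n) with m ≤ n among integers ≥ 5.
At (5, 5): both sides equal 5, so it holds there.

Substituting (5, 6) into the claim:
LHS = (5 + 6)/2 = 11/2
RHS = √(5 · 6) = √(30) ≈ 5.477

Since LHS ≠ RHS, this pair disproves the claim, and no lexicographically smaller pair (m ≤ n, integers ≥ 5) does.

For instance (8, 10) is also a counterexample (LHS = 9, RHS = 4·√(5) ≈ 8.944), but it's lexicographically larger.

Answer: (m, n) = (5, 6)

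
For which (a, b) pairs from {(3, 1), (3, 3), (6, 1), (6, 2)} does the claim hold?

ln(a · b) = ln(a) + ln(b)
All pairs

Testing each pair:
(3, 1): LHS = ln(3) ≈ 1.099, RHS = ln(3) ≈ 1.099 → holds
(3, 3): LHS = ln(9) ≈ 2.197, RHS = 2·ln(3) ≈ 2.197 → holds
(6, 1): LHS = ln(6) ≈ 1.792, RHS = ln(6) ≈ 1.792 → holds
(6, 2): LHS = ln(12) ≈ 2.485, RHS = ln(2) + ln(6) ≈ 2.485 → holds

Every pair satisfies the claim.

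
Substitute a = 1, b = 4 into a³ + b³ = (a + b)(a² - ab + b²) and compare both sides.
LHS = 1³ + 4³ = 65
RHS = (1 + 4)(1² - 1·4 + 4²) = 65

LHS = RHS: the two sides agree.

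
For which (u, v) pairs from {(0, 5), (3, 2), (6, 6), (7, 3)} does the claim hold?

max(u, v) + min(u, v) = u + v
All pairs

Testing each pair:
(0, 5): LHS = 5, RHS = 5 → holds
(3, 2): LHS = 5, RHS = 5 → holds
(6, 6): LHS = 12, RHS = 12 → holds
(7, 3): LHS = 10, RHS = 10 → holds

Every pair satisfies the claim.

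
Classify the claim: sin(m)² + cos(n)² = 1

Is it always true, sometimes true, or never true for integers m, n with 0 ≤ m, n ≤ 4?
It holds at (m, n) = (3, 3) (both sides equal 1), but fails at (m, n) = (1, 4) (LHS = cos(4)² + sin(1)² ≈ 1.135, RHS = 1).

Answer: Sometimes true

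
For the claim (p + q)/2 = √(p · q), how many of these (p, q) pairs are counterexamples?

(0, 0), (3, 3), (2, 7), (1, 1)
Testing each pair:
(0, 0): LHS = 0, RHS = 0 → satisfies claim
(3, 3): LHS = 3, RHS = 3 → satisfies claim
(2, 7): LHS = 9/2, RHS = √(14) ≈ 3.742 → counterexample
(1, 1): LHS = 1, RHS = 1 → satisfies claim

That makes 1 counterexample.

Answer: 1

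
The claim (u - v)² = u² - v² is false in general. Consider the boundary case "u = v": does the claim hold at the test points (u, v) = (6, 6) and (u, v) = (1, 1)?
At (6, 6): LHS = 0, RHS = 0 → equal
At (1, 1): LHS = 0, RHS = 0 → equal

So the claim does hold at both of these boundary points, even though it is not an identity.

Answer: Yes, holds at both test points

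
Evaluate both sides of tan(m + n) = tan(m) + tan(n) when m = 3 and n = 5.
LHS = tan(3 + 5) = tan(8) ≈ -6.8
RHS = tan(3) + tan(5) ≈ -3.523

LHS ≠ RHS (they differ by about 3.277), so the equation does not hold here.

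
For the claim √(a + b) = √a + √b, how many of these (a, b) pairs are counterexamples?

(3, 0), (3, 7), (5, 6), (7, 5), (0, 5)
3

Testing each pair:
(3, 0): LHS = √(3) ≈ 1.732, RHS = √(3) ≈ 1.732 → satisfies claim
(3, 7): LHS = √(10) ≈ 3.162, RHS = √(3) + √(7) ≈ 4.378 → counterexample
(5, 6): LHS = √(11) ≈ 3.317, RHS = √(5) + √(6) ≈ 4.686 → counterexample
(7, 5): LHS = 2·√(3) ≈ 3.464, RHS = √(5) + √(7) ≈ 4.882 → counterexample
(0, 5): LHS = √(5) ≈ 2.236, RHS = √(5) ≈ 2.236 → satisfies claim

That makes 3 counterexamples.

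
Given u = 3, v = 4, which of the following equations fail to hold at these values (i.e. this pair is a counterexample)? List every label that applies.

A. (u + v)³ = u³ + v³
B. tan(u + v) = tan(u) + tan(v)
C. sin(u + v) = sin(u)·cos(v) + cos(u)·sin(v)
Evaluating each claim at the given values:
A. LHS = 343, RHS = 91 → fails here (LHS ≠ RHS)
B. LHS = tan(7) ≈ 0.8714, RHS = tan(3) + tan(4) ≈ 1.015 → fails here (LHS ≠ RHS)
C. LHS = sin(7) ≈ 0.657, RHS = sin(3)·cos(4) + sin(4)·cos(3) ≈ 0.657 → holds here (LHS = RHS)

Answer: A, B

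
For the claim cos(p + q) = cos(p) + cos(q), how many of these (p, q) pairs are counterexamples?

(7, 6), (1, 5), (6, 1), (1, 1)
Testing each pair:
(7, 6): LHS = cos(13) ≈ 0.9074, RHS = cos(7) + cos(6) ≈ 1.714 → counterexample
(1, 5): LHS = cos(6) ≈ 0.9602, RHS = cos(5) + cos(1) ≈ 0.824 → counterexample
(6, 1): LHS = cos(7) ≈ 0.7539, RHS = cos(1) + cos(6) ≈ 1.5 → counterexample
(1, 1): LHS = cos(2) ≈ -0.4161, RHS = 2·cos(1) ≈ 1.081 → counterexample

That makes 4 counterexamples.

Answer: 4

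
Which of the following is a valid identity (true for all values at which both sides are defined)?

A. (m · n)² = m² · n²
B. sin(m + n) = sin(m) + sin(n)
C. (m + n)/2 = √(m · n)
A: holds — e.g. at (1, 5), both sides equal 25.
B: fails at (3, 4) — LHS = sin(7) ≈ 0.657, RHS = sin(4) + sin(3) ≈ -0.6157.
C: fails at (4, 5) — LHS = 9/2, RHS = 2·√(5) ≈ 4.472.

Answer: A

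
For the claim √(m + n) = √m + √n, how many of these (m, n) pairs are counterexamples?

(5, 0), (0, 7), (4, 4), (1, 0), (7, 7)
2

Testing each pair:
(5, 0): LHS = √(5) ≈ 2.236, RHS = √(5) ≈ 2.236 → satisfies claim
(0, 7): LHS = √(7) ≈ 2.646, RHS = √(7) ≈ 2.646 → satisfies claim
(4, 4): LHS = 2·√(2) ≈ 2.828, RHS = 4 → counterexample
(1, 0): LHS = 1, RHS = 1 → satisfies claim
(7, 7): LHS = √(14) ≈ 3.742, RHS = 2·√(7) ≈ 5.292 → counterexample

That makes 2 counterexamples.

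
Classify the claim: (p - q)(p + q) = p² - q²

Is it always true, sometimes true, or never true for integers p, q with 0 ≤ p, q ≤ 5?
The identity holds for every pair in the range. For instance at (p, q) = (2, 0): both sides equal 4.

Answer: Always true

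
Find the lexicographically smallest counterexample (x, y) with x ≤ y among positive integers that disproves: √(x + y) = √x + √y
(x, y) = (1, 1)

Substituting (1, 1) into the claim:
LHS = √(1 + 1) = √(2) ≈ 1.414
RHS = √1 + √1 = 2

Since LHS ≠ RHS, this pair disproves the claim, and no lexicographically smaller pair (x ≤ y, positive integers) does.

For instance (2, 3) is also a counterexample (LHS = √(5) ≈ 2.236, RHS = √(2) + √(3) ≈ 3.146), but it's lexicographically larger.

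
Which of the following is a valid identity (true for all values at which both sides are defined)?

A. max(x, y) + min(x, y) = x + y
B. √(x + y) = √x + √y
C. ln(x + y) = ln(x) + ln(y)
A: holds — e.g. at (1, 3), both sides equal 4.
B: fails at (2, 2) — LHS = 2, RHS = 2·√(2) ≈ 2.828.
C: fails at (5, 5) — LHS = ln(10) ≈ 2.303, RHS = 2·ln(5) ≈ 3.219.

Answer: A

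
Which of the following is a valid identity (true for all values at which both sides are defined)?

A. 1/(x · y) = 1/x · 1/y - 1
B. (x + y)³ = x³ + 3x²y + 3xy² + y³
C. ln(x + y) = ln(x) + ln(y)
B

A: fails at (3, 4) — LHS = 1/12, RHS = -11/12.
B: holds — e.g. at (5, 5), both sides equal 1000.
C: fails at (3, 3) — LHS = ln(6) ≈ 1.792, RHS = 2·ln(3) ≈ 2.197.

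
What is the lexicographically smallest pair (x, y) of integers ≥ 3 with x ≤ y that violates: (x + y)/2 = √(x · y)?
At (3, 3): both sides equal 3, so it holds there.

Substituting (3, 4) into the claim:
LHS = (3 + 4)/2 = 7/2
RHS = √(3 · 4) = 2·√(3) ≈ 3.464

Since LHS ≠ RHS, this pair disproves the claim, and no lexicographically smaller pair (x ≤ y, integers ≥ 3) does.

For instance (4, 9) is also a counterexample (LHS = 13/2, RHS = 6), but it's lexicographically larger.

Answer: (x, y) = (3, 4)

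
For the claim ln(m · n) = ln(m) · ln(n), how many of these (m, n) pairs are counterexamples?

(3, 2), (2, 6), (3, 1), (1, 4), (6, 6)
5

Testing each pair:
(3, 2): LHS = ln(6) ≈ 1.792, RHS = ln(2)·ln(3) ≈ 0.7615 → counterexample
(2, 6): LHS = ln(12) ≈ 2.485, RHS = ln(2)·ln(6) ≈ 1.242 → counterexample
(3, 1): LHS = ln(3) ≈ 1.099, RHS = 0 → counterexample
(1, 4): LHS = ln(4) ≈ 1.386, RHS = 0 → counterexample
(6, 6): LHS = ln(36) ≈ 3.584, RHS = ln(6)² ≈ 3.21 → counterexample

That makes 5 counterexamples.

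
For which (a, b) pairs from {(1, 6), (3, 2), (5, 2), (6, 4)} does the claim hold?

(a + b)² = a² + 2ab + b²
All pairs

Testing each pair:
(1, 6): LHS = 49, RHS = 49 → holds
(3, 2): LHS = 25, RHS = 25 → holds
(5, 2): LHS = 49, RHS = 49 → holds
(6, 4): LHS = 100, RHS = 100 → holds

Every pair satisfies the claim.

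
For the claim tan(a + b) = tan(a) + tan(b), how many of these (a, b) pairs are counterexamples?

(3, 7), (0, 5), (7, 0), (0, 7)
Testing each pair:
(3, 7): LHS = tan(10) ≈ 0.6484, RHS = tan(3) + tan(7) ≈ 0.7289 → counterexample
(0, 5): LHS = tan(5) ≈ -3.381, RHS = tan(5) ≈ -3.381 → satisfies claim
(7, 0): LHS = tan(7) ≈ 0.8714, RHS = tan(7) ≈ 0.8714 → satisfies claim
(0, 7): LHS = tan(7) ≈ 0.8714, RHS = tan(7) ≈ 0.8714 → satisfies claim

That makes 1 counterexample.

Answer: 1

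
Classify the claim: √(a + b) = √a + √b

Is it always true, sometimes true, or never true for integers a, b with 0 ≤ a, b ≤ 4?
Sometimes true

It holds at (a, b) = (0, 1) (both sides equal 1), but fails at (a, b) = (1, 4) (LHS = √(5) ≈ 2.236, RHS = 3).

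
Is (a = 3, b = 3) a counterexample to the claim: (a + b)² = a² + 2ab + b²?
No

Substituting a = 3, b = 3:
LHS = (3 + 3)² = 36
RHS = 3² + 2·3·3 + 3² = 36

The sides agree, so this pair does not disprove the claim.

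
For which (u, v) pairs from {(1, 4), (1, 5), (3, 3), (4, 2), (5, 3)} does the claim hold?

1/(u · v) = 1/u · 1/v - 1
Testing each pair:
(1, 4): LHS = 1/4, RHS = -3/4 → fails
(1, 5): LHS = 1/5, RHS = -4/5 → fails
(3, 3): LHS = 1/9, RHS = -8/9 → fails
(4, 2): LHS = 1/8, RHS = -7/8 → fails
(5, 3): LHS = 1/15, RHS = -14/15 → fails

No pair satisfies the claim.

Answer: None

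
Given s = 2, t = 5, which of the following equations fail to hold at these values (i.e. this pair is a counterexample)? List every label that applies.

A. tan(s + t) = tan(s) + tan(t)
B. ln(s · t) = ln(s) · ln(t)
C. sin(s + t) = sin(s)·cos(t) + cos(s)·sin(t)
A, B

Evaluating each claim at the given values:
A. LHS = tan(7) ≈ 0.8714, RHS = tan(5) + tan(2) ≈ -5.566 → fails here (LHS ≠ RHS)
B. LHS = ln(10) ≈ 2.303, RHS = ln(2)·ln(5) ≈ 1.116 → fails here (LHS ≠ RHS)
C. LHS = sin(7) ≈ 0.657, RHS = sin(2)·cos(5) + sin(5)·cos(2) ≈ 0.657 → holds here (LHS = RHS)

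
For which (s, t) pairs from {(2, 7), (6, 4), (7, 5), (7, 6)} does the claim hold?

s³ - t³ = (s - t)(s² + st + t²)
Testing each pair:
(2, 7): LHS = -335, RHS = -335 → holds
(6, 4): LHS = 152, RHS = 152 → holds
(7, 5): LHS = 218, RHS = 218 → holds
(7, 6): LHS = 127, RHS = 127 → holds

Every pair satisfies the claim.

Answer: All pairs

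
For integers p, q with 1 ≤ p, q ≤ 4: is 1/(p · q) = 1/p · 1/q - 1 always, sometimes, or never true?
Never true

The claim fails for every pair in the range. For instance at (p, q) = (2, 3): LHS = 1/6, RHS = -5/6.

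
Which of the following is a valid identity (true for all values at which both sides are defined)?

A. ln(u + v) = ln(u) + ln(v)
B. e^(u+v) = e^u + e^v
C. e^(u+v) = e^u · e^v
A: fails at (2, 3) — LHS = ln(5) ≈ 1.609, RHS = ln(2) + ln(3) ≈ 1.792.
B: fails at (3, 4) — LHS = e^7 ≈ 1097, RHS = e^3 + e^4 ≈ 74.68.
C: holds — e.g. at (0, 1), both sides equal e ≈ 2.718.

Answer: C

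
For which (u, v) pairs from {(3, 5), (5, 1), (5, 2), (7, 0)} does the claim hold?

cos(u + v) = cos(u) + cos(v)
Testing each pair:
(3, 5): LHS = cos(8) ≈ -0.1455, RHS = cos(3) + cos(5) ≈ -0.7063 → fails
(5, 1): LHS = cos(6) ≈ 0.9602, RHS = cos(5) + cos(1) ≈ 0.824 → fails
(5, 2): LHS = cos(7) ≈ 0.7539, RHS = cos(2) + cos(5) ≈ -0.1325 → fails
(7, 0): LHS = cos(7) ≈ 0.7539, RHS = cos(7) + 1 ≈ 1.754 → fails

No pair satisfies the claim.

Answer: None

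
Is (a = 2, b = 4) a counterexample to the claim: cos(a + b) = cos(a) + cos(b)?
Substituting a = 2, b = 4:
LHS = cos(2 + 4) = cos(6) ≈ 0.9602
RHS = cos(2) + cos(4) ≈ -1.07

Since LHS ≠ RHS, this pair disproves the claim.

Answer: Yes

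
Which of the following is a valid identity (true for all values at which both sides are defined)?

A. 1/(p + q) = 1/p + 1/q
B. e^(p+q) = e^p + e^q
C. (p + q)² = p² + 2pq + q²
C

A: fails at (2, 2) — LHS = 1/4, RHS = 1.
B: fails at (5, 8) — LHS = e^13 ≈ 442413.4, RHS = e^5 + e^8 ≈ 3129.
C: holds — e.g. at (2, 7), both sides equal 81.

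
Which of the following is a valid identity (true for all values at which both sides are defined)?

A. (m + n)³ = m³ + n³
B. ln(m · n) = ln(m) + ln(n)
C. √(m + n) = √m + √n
B

A: fails at (3, 5) — LHS = 512, RHS = 152.
B: holds — e.g. at (3, 4), both sides equal ln(12) ≈ 2.485.
C: fails at (4, 4) — LHS = 2·√(2) ≈ 2.828, RHS = 4.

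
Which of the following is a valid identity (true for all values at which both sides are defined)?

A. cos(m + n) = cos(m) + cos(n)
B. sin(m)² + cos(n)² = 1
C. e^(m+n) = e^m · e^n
A: fails at (4, 4) — LHS = cos(8) ≈ -0.1455, RHS = 2·cos(4) ≈ -1.307.
B: fails at (4, 5) — LHS = cos(5)² + sin(4)² ≈ 0.6532, RHS = 1.
C: holds — e.g. at (1, 2), both sides equal e^3 ≈ 20.09.

Answer: C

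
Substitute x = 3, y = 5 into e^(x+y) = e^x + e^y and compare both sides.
LHS = e^(3+5) = e^8 ≈ 2981
RHS = e^3 + e^5 ≈ 168.5

LHS ≠ RHS (they differ by about 2812), so the equation does not hold here.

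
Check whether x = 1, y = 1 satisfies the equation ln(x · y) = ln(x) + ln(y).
Substituting x = 1, y = 1:

LHS = ln(1 · 1) = 0
RHS = ln(1) + ln(1) = 0

LHS = RHS, so the equation holds at this point.

Answer: Holds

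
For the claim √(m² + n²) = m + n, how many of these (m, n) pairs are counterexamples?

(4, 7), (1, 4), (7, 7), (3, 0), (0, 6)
Testing each pair:
(4, 7): LHS = √(65) ≈ 8.062, RHS = 11 → counterexample
(1, 4): LHS = √(17) ≈ 4.123, RHS = 5 → counterexample
(7, 7): LHS = 7·√(2) ≈ 9.899, RHS = 14 → counterexample
(3, 0): LHS = 3, RHS = 3 → satisfies claim
(0, 6): LHS = 6, RHS = 6 → satisfies claim

That makes 3 counterexamples.

Answer: 3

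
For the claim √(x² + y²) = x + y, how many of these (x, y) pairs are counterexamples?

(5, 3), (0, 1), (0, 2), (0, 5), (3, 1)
2

Testing each pair:
(5, 3): LHS = √(34) ≈ 5.831, RHS = 8 → counterexample
(0, 1): LHS = 1, RHS = 1 → satisfies claim
(0, 2): LHS = 2, RHS = 2 → satisfies claim
(0, 5): LHS = 5, RHS = 5 → satisfies claim
(3, 1): LHS = √(10) ≈ 3.162, RHS = 4 → counterexample

That makes 2 counterexamples.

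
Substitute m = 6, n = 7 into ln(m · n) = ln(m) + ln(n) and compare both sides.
LHS = ln(6 · 7) = ln(42) ≈ 3.738
RHS = ln(6) + ln(7) ≈ 3.738

LHS = RHS: the two sides agree.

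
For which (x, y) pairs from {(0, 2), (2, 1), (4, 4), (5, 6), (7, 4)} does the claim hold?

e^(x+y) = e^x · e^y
Testing each pair:
(0, 2): LHS = e^2 ≈ 7.389, RHS = e^2 ≈ 7.389 → holds
(2, 1): LHS = e^3 ≈ 20.09, RHS = e^3 ≈ 20.09 → holds
(4, 4): LHS = e^8 ≈ 2981, RHS = e^8 ≈ 2981 → holds
(5, 6): LHS = e^11 ≈ 59874.1, RHS = e^11 ≈ 59874.1 → holds
(7, 4): LHS = e^11 ≈ 59874.1, RHS = e^11 ≈ 59874.1 → holds

Every pair satisfies the claim.

Answer: All pairs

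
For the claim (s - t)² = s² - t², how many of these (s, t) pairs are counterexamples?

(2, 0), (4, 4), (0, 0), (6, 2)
1

Testing each pair:
(2, 0): LHS = 4, RHS = 4 → satisfies claim
(4, 4): LHS = 0, RHS = 0 → satisfies claim
(0, 0): LHS = 0, RHS = 0 → satisfies claim
(6, 2): LHS = 16, RHS = 32 → counterexample

That makes 1 counterexample.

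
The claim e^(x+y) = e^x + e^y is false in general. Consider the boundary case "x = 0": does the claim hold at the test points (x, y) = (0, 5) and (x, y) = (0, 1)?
No, fails at both test points

At (0, 5): LHS = e^5 ≈ 148.4 ≠ RHS = 1 + e^5 ≈ 149.4
At (0, 1): LHS = e ≈ 2.718 ≠ RHS = 1 + e ≈ 3.718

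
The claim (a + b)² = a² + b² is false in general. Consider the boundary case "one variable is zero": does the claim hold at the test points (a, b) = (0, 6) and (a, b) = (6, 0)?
Yes, holds at both test points

At (0, 6): LHS = 36, RHS = 36 → equal
At (6, 0): LHS = 36, RHS = 36 → equal

So the claim does hold at both of these boundary points, even though it is not an identity.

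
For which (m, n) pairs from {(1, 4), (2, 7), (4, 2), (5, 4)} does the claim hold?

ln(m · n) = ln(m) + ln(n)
All pairs

Testing each pair:
(1, 4): LHS = ln(4) ≈ 1.386, RHS = ln(4) ≈ 1.386 → holds
(2, 7): LHS = ln(14) ≈ 2.639, RHS = ln(2) + ln(7) ≈ 2.639 → holds
(4, 2): LHS = ln(8) ≈ 2.079, RHS = ln(2) + ln(4) ≈ 2.079 → holds
(5, 4): LHS = ln(20) ≈ 2.996, RHS = ln(4) + ln(5) ≈ 2.996 → holds

Every pair satisfies the claim.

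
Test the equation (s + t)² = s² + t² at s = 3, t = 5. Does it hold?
Fails

Substituting s = 3, t = 5:

LHS = (3 + 5)² = 64
RHS = 3² + 5² = 34

LHS ≠ RHS, so the equation does not hold at this point.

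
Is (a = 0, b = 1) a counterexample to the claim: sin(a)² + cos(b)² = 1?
Yes

Substituting a = 0, b = 1:
LHS = sin(0)² + cos(1)² = cos(1)² ≈ 0.2919
RHS = 1

Since LHS ≠ RHS, this pair disproves the claim.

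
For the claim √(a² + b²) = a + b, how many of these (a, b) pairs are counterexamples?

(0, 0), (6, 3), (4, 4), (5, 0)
2

Testing each pair:
(0, 0): LHS = 0, RHS = 0 → satisfies claim
(6, 3): LHS = 3·√(5) ≈ 6.708, RHS = 9 → counterexample
(4, 4): LHS = 4·√(2) ≈ 5.657, RHS = 8 → counterexample
(5, 0): LHS = 5, RHS = 5 → satisfies claim

That makes 2 counterexamples.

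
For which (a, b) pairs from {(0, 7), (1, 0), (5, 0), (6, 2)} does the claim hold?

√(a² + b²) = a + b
Testing each pair:
(0, 7): LHS = 7, RHS = 7 → holds
(1, 0): LHS = 1, RHS = 1 → holds
(5, 0): LHS = 5, RHS = 5 → holds
(6, 2): LHS = 2·√(10) ≈ 6.325, RHS = 8 → fails

3 of 4 pairs satisfy the claim.

Answer: (0, 7), (1, 0), (5, 0)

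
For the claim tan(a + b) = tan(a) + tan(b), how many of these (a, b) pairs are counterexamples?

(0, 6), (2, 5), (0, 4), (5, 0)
1

Testing each pair:
(0, 6): LHS = tan(6) ≈ -0.291, RHS = tan(6) ≈ -0.291 → satisfies claim
(2, 5): LHS = tan(7) ≈ 0.8714, RHS = tan(5) + tan(2) ≈ -5.566 → counterexample
(0, 4): LHS = tan(4) ≈ 1.158, RHS = tan(4) ≈ 1.158 → satisfies claim
(5, 0): LHS = tan(5) ≈ -3.381, RHS = tan(5) ≈ -3.381 → satisfies claim

That makes 1 counterexample.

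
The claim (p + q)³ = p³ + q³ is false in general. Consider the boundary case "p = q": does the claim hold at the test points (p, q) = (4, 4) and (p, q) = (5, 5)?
No, fails at both test points

At (4, 4): LHS = 512 ≠ RHS = 128
At (5, 5): LHS = 1000 ≠ RHS = 250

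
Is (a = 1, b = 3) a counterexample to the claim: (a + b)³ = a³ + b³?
Yes

Substituting a = 1, b = 3:
LHS = (1 + 3)³ = 64
RHS = 1³ + 3³ = 28

Since LHS ≠ RHS, this pair disproves the claim.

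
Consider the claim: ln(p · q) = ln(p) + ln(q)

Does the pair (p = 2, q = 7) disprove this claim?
Substituting p = 2, q = 7:
LHS = ln(2 · 7) = ln(14) ≈ 2.639
RHS = ln(2) + ln(7) ≈ 2.639

The sides agree, so this pair does not disprove the claim.

Answer: No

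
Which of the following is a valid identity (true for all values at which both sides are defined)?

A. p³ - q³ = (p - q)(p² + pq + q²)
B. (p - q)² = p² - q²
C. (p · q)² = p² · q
A

A: holds — e.g. at (1, 5), both sides equal -124.
B: fails at (2, 4) — LHS = 4, RHS = -12.
C: fails at (4, 5) — LHS = 400, RHS = 80.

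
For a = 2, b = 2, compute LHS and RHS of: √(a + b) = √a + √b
LHS = √(2 + 2) = 2
RHS = √2 + √2 = 2·√(2) ≈ 2.828

LHS ≠ RHS (they differ by about 0.8284), so the equation does not hold here.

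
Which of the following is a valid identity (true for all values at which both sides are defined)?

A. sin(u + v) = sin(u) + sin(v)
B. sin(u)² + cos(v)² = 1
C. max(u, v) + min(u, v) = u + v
A: fails at (1, 4) — LHS = sin(5) ≈ -0.9589, RHS = sin(4) + sin(1) ≈ 0.08467.
B: fails at (2, 4) — LHS = cos(4)² + sin(2)² ≈ 1.254, RHS = 1.
C: holds — e.g. at (2, 4), both sides equal 6.

Answer: C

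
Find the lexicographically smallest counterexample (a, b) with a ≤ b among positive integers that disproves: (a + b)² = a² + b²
Substituting (1, 1) into the claim:
LHS = (1 + 1)² = 4
RHS = 1² + 1² = 2

Since LHS ≠ RHS, this pair disproves the claim, and no lexicographically smaller pair (a ≤ b, positive integers) does.

For instance (1, 7) is also a counterexample (LHS = 64, RHS = 50), but it's lexicographically larger.

Answer: (a, b) = (1, 1)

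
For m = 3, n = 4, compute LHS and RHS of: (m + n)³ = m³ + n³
LHS = (3 + 4)³ = 343
RHS = 3³ + 4³ = 91

LHS ≠ RHS, so the equation does not hold here.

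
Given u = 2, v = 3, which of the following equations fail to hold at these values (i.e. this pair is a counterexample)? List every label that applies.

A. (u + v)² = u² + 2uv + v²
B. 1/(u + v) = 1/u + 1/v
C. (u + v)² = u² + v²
Evaluating each claim at the given values:
A. LHS = 25, RHS = 25 → holds here (LHS = RHS)
B. LHS = 1/5, RHS = 5/6 → fails here (LHS ≠ RHS)
C. LHS = 25, RHS = 13 → fails here (LHS ≠ RHS)

Answer: B, C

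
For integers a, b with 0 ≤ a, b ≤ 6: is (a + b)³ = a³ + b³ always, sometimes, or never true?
Sometimes true

It holds at (a, b) = (0, 4) (both sides equal 64), but fails at (a, b) = (1, 4) (LHS = 125, RHS = 65).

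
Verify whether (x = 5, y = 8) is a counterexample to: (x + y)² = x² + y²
Yes

Substituting x = 5, y = 8:
LHS = (5 + 8)² = 169
RHS = 5² + 8² = 89

Since LHS ≠ RHS, this pair disproves the claim.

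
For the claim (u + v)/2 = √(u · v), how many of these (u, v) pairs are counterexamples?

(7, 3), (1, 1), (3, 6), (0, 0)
Testing each pair:
(7, 3): LHS = 5, RHS = √(21) ≈ 4.583 → counterexample
(1, 1): LHS = 1, RHS = 1 → satisfies claim
(3, 6): LHS = 9/2, RHS = 3·√(2) ≈ 4.243 → counterexample
(0, 0): LHS = 0, RHS = 0 → satisfies claim

That makes 2 counterexamples.

Answer: 2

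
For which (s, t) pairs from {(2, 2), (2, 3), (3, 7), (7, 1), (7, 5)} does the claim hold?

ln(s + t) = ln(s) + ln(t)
Testing each pair:
(2, 2): LHS = ln(4) ≈ 1.386, RHS = 2·ln(2) ≈ 1.386 → holds
(2, 3): LHS = ln(5) ≈ 1.609, RHS = ln(2) + ln(3) ≈ 1.792 → fails
(3, 7): LHS = ln(10) ≈ 2.303, RHS = ln(3) + ln(7) ≈ 3.045 → fails
(7, 1): LHS = ln(8) ≈ 2.079, RHS = ln(7) ≈ 1.946 → fails
(7, 5): LHS = ln(12) ≈ 2.485, RHS = ln(5) + ln(7) ≈ 3.555 → fails

1 of 5 pairs satisfies the claim.

Answer: (2, 2)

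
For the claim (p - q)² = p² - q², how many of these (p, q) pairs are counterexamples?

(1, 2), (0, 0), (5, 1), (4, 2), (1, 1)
3

Testing each pair:
(1, 2): LHS = 1, RHS = -3 → counterexample
(0, 0): LHS = 0, RHS = 0 → satisfies claim
(5, 1): LHS = 16, RHS = 24 → counterexample
(4, 2): LHS = 4, RHS = 12 → counterexample
(1, 1): LHS = 0, RHS = 0 → satisfies claim

That makes 3 counterexamples.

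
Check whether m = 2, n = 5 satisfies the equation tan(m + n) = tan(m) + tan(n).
Fails

Substituting m = 2, n = 5:

LHS = tan(2 + 5) = tan(7) ≈ 0.8714
RHS = tan(2) + tan(5) ≈ -5.566

LHS ≠ RHS, so the equation does not hold at this point.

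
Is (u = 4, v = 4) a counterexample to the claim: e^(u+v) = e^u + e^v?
Yes

Substituting u = 4, v = 4:
LHS = e^(4+4) = e^8 ≈ 2981
RHS = e^4 + e^4 = 2·e^4 ≈ 109.2

Since LHS ≠ RHS, this pair disproves the claim.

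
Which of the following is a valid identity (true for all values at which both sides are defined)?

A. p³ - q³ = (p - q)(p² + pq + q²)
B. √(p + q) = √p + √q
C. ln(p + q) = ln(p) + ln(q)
A: holds — e.g. at (3, 7), both sides equal -316.
B: fails at (6, 7) — LHS = √(13) ≈ 3.606, RHS = √(6) + √(7) ≈ 5.095.
C: fails at (1, 1) — LHS = ln(2) ≈ 0.6931, RHS = 0.

Answer: A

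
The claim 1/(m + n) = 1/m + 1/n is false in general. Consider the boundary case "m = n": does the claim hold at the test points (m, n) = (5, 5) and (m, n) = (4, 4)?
At (5, 5): LHS = 1/10 ≠ RHS = 2/5
At (4, 4): LHS = 1/8 ≠ RHS = 1/2

Answer: No, fails at both test points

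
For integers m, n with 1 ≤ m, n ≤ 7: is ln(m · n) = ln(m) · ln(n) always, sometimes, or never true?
Sometimes true

It holds at (m, n) = (1, 1) (both sides equal 0), but fails at (m, n) = (6, 7) (LHS = ln(42) ≈ 3.738, RHS = ln(6)·ln(7) ≈ 3.487).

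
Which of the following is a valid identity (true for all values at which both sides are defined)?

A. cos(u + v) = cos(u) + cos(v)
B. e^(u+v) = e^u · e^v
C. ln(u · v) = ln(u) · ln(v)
A: fails at (3, 7) — LHS = cos(10) ≈ -0.8391, RHS = cos(3) + cos(7) ≈ -0.2361.
B: holds — e.g. at (1, 3), both sides equal e^4 ≈ 54.6.
C: fails at (4, 6) — LHS = ln(24) ≈ 3.178, RHS = ln(4)·ln(6) ≈ 2.484.

Answer: B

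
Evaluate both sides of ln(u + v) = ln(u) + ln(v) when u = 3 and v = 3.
LHS = ln(3 + 3) = ln(6) ≈ 1.792
RHS = ln(3) + ln(3) = 2·ln(3) ≈ 2.197

LHS ≠ RHS (they differ by about 0.4055), so the equation does not hold here.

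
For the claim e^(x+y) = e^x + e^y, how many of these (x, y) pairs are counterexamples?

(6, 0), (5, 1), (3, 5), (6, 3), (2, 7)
Testing each pair:
(6, 0): LHS = e^6 ≈ 403.4, RHS = 1 + e^6 ≈ 404.4 → counterexample
(5, 1): LHS = e^6 ≈ 403.4, RHS = e + e^5 ≈ 151.1 → counterexample
(3, 5): LHS = e^8 ≈ 2981, RHS = e^3 + e^5 ≈ 168.5 → counterexample
(6, 3): LHS = e^9 ≈ 8103, RHS = e^3 + e^6 ≈ 423.5 → counterexample
(2, 7): LHS = e^9 ≈ 8103, RHS = e^2 + e^7 ≈ 1104 → counterexample

That makes 5 counterexamples.

Answer: 5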